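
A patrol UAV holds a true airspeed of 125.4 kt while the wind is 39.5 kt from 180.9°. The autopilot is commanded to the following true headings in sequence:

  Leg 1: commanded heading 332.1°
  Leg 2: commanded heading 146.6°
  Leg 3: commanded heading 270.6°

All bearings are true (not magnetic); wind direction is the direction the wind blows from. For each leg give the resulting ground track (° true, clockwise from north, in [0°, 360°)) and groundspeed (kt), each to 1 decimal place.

Leg 1: track=338.9°, groundspeed=161.1 kt
Leg 2: track=133.1°, groundspeed=95.4 kt
Leg 3: track=288.1°, groundspeed=131.3 kt

Leg 1: heading 332.1°; drift +6.8° → track 338.9°, groundspeed 161.1 kt
Leg 2: heading 146.6°; drift -13.5° → track 133.1°, groundspeed 95.4 kt
Leg 3: heading 270.6°; drift +17.5° → track 288.1°, groundspeed 131.3 kt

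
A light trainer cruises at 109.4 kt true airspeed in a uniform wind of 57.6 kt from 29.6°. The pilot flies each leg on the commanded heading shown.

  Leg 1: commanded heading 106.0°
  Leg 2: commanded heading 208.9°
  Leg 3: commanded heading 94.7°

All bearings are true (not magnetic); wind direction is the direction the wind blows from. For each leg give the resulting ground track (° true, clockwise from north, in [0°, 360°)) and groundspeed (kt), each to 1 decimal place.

Leg 1: heading 106.0°; drift +30.3° → track 136.3°, groundspeed 111.0 kt
Leg 2: heading 208.9°; drift +0.2° → track 209.1°, groundspeed 167.0 kt
Leg 3: heading 94.7°; drift +31.5° → track 126.2°, groundspeed 99.9 kt

Leg 1: track=136.3°, groundspeed=111.0 kt
Leg 2: track=209.1°, groundspeed=167.0 kt
Leg 3: track=126.2°, groundspeed=99.9 kt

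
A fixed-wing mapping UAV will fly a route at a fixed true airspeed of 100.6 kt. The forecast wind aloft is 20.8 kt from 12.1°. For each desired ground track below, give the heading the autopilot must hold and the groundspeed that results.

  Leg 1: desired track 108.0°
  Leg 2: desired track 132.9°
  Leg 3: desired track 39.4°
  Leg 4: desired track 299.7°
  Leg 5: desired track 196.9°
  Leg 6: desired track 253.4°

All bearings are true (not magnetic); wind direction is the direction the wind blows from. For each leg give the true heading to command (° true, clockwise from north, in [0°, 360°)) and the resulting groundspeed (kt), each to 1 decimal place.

Leg 1: heading=96.1°, groundspeed=100.6 kt
Leg 2: heading=122.7°, groundspeed=109.7 kt
Leg 3: heading=34.0°, groundspeed=81.7 kt
Leg 4: heading=311.1°, groundspeed=92.3 kt
Leg 5: heading=197.9°, groundspeed=121.3 kt
Leg 6: heading=263.8°, groundspeed=108.9 kt

Leg 1: desired track 108.0°; wind correction -11.9° → command heading 96.1°, groundspeed 100.6 kt
Leg 2: desired track 132.9°; wind correction -10.2° → command heading 122.7°, groundspeed 109.7 kt
Leg 3: desired track 39.4°; wind correction -5.4° → command heading 34.0°, groundspeed 81.7 kt
Leg 4: desired track 299.7°; wind correction +11.4° → command heading 311.1°, groundspeed 92.3 kt
Leg 5: desired track 196.9°; wind correction +1.0° → command heading 197.9°, groundspeed 121.3 kt
Leg 6: desired track 253.4°; wind correction +10.4° → command heading 263.8°, groundspeed 108.9 kt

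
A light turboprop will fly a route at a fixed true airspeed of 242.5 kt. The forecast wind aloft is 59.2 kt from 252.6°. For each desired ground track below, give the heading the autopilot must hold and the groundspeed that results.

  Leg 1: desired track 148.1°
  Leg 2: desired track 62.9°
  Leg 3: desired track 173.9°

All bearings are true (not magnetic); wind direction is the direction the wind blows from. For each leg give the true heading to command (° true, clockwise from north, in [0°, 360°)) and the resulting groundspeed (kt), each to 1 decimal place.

Leg 1: heading=161.8°, groundspeed=250.5 kt
Leg 2: heading=60.5°, groundspeed=300.6 kt
Leg 3: heading=187.8°, groundspeed=223.8 kt

Leg 1: desired track 148.1°; wind correction +13.7° → command heading 161.8°, groundspeed 250.5 kt
Leg 2: desired track 62.9°; wind correction -2.4° → command heading 60.5°, groundspeed 300.6 kt
Leg 3: desired track 173.9°; wind correction +13.9° → command heading 187.8°, groundspeed 223.8 kt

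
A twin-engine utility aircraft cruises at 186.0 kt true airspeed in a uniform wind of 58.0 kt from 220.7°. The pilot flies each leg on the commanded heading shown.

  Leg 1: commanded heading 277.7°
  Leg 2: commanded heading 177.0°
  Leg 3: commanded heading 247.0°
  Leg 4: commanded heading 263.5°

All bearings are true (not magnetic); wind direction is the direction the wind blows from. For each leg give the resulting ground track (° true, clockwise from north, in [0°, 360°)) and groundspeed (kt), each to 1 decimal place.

Leg 1: track=295.2°, groundspeed=161.9 kt
Leg 2: track=161.5°, groundspeed=149.5 kt
Leg 3: track=257.9°, groundspeed=136.4 kt
Leg 4: track=278.9°, groundspeed=148.8 kt

Leg 1: heading 277.7°; drift +17.5° → track 295.2°, groundspeed 161.9 kt
Leg 2: heading 177.0°; drift -15.5° → track 161.5°, groundspeed 149.5 kt
Leg 3: heading 247.0°; drift +10.9° → track 257.9°, groundspeed 136.4 kt
Leg 4: heading 263.5°; drift +15.4° → track 278.9°, groundspeed 148.8 kt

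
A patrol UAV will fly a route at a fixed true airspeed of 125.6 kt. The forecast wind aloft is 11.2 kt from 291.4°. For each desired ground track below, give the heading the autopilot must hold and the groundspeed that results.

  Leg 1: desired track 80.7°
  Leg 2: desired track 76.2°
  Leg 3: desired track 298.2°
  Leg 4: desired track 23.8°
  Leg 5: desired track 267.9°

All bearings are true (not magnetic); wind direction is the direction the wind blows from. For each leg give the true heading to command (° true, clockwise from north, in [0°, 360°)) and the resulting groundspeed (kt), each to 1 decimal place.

Leg 1: heading=78.1°, groundspeed=135.1 kt
Leg 2: heading=73.3°, groundspeed=134.6 kt
Leg 3: heading=297.6°, groundspeed=114.5 kt
Leg 4: heading=18.7°, groundspeed=125.6 kt
Leg 5: heading=269.9°, groundspeed=115.2 kt

Leg 1: desired track 80.7°; wind correction -2.6° → command heading 78.1°, groundspeed 135.1 kt
Leg 2: desired track 76.2°; wind correction -2.9° → command heading 73.3°, groundspeed 134.6 kt
Leg 3: desired track 298.2°; wind correction -0.6° → command heading 297.6°, groundspeed 114.5 kt
Leg 4: desired track 23.8°; wind correction -5.1° → command heading 18.7°, groundspeed 125.6 kt
Leg 5: desired track 267.9°; wind correction +2.0° → command heading 269.9°, groundspeed 115.2 kt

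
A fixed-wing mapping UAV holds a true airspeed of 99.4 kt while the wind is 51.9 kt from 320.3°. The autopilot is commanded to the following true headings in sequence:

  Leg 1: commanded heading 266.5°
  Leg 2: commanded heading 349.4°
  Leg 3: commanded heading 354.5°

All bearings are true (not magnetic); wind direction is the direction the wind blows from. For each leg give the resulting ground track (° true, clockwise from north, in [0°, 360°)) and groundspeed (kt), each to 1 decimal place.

Leg 1: track=235.2°, groundspeed=80.5 kt
Leg 2: track=14.4°, groundspeed=59.7 kt
Leg 3: track=21.8°, groundspeed=63.6 kt

Leg 1: heading 266.5°; drift -31.3° → track 235.2°, groundspeed 80.5 kt
Leg 2: heading 349.4°; drift +25.0° → track 14.4°, groundspeed 59.7 kt
Leg 3: heading 354.5°; drift +27.3° → track 21.8°, groundspeed 63.6 kt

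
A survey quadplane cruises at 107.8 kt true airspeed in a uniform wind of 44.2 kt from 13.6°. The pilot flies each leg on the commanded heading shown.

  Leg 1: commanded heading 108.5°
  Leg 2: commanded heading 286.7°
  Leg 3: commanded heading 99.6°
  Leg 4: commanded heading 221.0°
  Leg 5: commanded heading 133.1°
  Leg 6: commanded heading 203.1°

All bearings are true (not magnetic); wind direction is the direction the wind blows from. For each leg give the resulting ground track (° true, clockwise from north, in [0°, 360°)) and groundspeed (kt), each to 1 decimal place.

Leg 1: heading 108.5°; drift +21.5° → track 130.0°, groundspeed 120.0 kt
Leg 2: heading 286.7°; drift -22.7° → track 264.0°, groundspeed 114.3 kt
Leg 3: heading 99.6°; drift +22.8° → track 122.4°, groundspeed 113.6 kt
Leg 4: heading 221.0°; drift -7.9° → track 213.1°, groundspeed 148.4 kt
Leg 5: heading 133.1°; drift +16.5° → track 149.6°, groundspeed 135.2 kt
Leg 6: heading 203.1°; drift -2.8° → track 200.3°, groundspeed 151.6 kt

Leg 1: track=130.0°, groundspeed=120.0 kt
Leg 2: track=264.0°, groundspeed=114.3 kt
Leg 3: track=122.4°, groundspeed=113.6 kt
Leg 4: track=213.1°, groundspeed=148.4 kt
Leg 5: track=149.6°, groundspeed=135.2 kt
Leg 6: track=200.3°, groundspeed=151.6 kt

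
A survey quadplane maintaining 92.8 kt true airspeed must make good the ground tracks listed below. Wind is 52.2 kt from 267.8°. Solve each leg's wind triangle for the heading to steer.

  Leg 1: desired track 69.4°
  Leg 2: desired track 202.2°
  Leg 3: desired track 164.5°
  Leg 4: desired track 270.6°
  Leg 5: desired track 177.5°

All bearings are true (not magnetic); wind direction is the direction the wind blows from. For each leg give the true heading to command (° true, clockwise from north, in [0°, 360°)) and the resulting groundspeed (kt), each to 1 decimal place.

Leg 1: heading=59.2°, groundspeed=140.9 kt
Leg 2: heading=233.0°, groundspeed=58.1 kt
Leg 3: heading=197.7°, groundspeed=89.7 kt
Leg 4: heading=269.0°, groundspeed=40.6 kt
Leg 5: heading=211.7°, groundspeed=77.0 kt

Leg 1: desired track 69.4°; wind correction -10.2° → command heading 59.2°, groundspeed 140.9 kt
Leg 2: desired track 202.2°; wind correction +30.8° → command heading 233.0°, groundspeed 58.1 kt
Leg 3: desired track 164.5°; wind correction +33.2° → command heading 197.7°, groundspeed 89.7 kt
Leg 4: desired track 270.6°; wind correction -1.6° → command heading 269.0°, groundspeed 40.6 kt
Leg 5: desired track 177.5°; wind correction +34.2° → command heading 211.7°, groundspeed 77.0 kt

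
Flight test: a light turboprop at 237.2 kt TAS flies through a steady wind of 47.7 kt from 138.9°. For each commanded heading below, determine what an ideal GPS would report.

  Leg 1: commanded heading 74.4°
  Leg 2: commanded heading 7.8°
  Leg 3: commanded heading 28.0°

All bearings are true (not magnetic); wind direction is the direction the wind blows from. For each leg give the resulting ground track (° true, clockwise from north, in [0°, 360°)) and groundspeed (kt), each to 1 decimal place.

Leg 1: heading 74.4°; drift -11.2° → track 63.2°, groundspeed 220.9 kt
Leg 2: heading 7.8°; drift -7.6° → track 0.2°, groundspeed 271.0 kt
Leg 3: heading 28.0°; drift -9.9° → track 18.1°, groundspeed 258.1 kt

Leg 1: track=63.2°, groundspeed=220.9 kt
Leg 2: track=0.2°, groundspeed=271.0 kt
Leg 3: track=18.1°, groundspeed=258.1 kt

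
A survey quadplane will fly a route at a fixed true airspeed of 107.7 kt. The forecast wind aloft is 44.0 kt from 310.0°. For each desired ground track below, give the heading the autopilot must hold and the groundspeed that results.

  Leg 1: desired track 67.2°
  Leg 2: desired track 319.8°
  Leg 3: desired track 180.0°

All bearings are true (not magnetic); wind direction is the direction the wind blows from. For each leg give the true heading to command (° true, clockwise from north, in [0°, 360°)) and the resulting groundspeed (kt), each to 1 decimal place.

Leg 1: heading=45.9°, groundspeed=120.5 kt
Leg 2: heading=315.8°, groundspeed=64.1 kt
Leg 3: heading=198.2°, groundspeed=130.6 kt

Leg 1: desired track 67.2°; wind correction -21.3° → command heading 45.9°, groundspeed 120.5 kt
Leg 2: desired track 319.8°; wind correction -4.0° → command heading 315.8°, groundspeed 64.1 kt
Leg 3: desired track 180.0°; wind correction +18.2° → command heading 198.2°, groundspeed 130.6 kt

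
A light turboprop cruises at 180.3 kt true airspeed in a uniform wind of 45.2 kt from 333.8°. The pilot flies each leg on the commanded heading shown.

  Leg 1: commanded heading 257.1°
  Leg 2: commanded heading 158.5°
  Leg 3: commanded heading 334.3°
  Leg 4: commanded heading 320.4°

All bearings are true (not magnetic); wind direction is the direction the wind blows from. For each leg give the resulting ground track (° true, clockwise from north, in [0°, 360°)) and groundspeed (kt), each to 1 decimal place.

Leg 1: heading 257.1°; drift -14.5° → track 242.6°, groundspeed 175.5 kt
Leg 2: heading 158.5°; drift -0.9° → track 157.6°, groundspeed 225.4 kt
Leg 3: heading 334.3°; drift +0.2° → track 334.5°, groundspeed 135.1 kt
Leg 4: heading 320.4°; drift -4.4° → track 316.0°, groundspeed 136.7 kt

Leg 1: track=242.6°, groundspeed=175.5 kt
Leg 2: track=157.6°, groundspeed=225.4 kt
Leg 3: track=334.5°, groundspeed=135.1 kt
Leg 4: track=316.0°, groundspeed=136.7 kt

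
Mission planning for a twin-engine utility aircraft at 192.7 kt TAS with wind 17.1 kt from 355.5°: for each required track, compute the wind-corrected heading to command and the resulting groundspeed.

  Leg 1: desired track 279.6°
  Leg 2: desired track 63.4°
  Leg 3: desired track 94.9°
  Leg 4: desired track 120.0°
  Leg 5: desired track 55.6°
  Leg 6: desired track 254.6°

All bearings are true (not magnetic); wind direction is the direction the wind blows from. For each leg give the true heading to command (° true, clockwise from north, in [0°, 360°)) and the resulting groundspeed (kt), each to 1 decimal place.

Leg 1: desired track 279.6°; wind correction +4.9° → command heading 284.5°, groundspeed 187.8 kt
Leg 2: desired track 63.4°; wind correction -4.7° → command heading 58.7°, groundspeed 185.6 kt
Leg 3: desired track 94.9°; wind correction -5.0° → command heading 89.9°, groundspeed 194.8 kt
Leg 4: desired track 120.0°; wind correction -4.2° → command heading 115.8°, groundspeed 201.9 kt
Leg 5: desired track 55.6°; wind correction -4.4° → command heading 51.2°, groundspeed 183.6 kt
Leg 6: desired track 254.6°; wind correction +5.0° → command heading 259.6°, groundspeed 195.2 kt

Leg 1: heading=284.5°, groundspeed=187.8 kt
Leg 2: heading=58.7°, groundspeed=185.6 kt
Leg 3: heading=89.9°, groundspeed=194.8 kt
Leg 4: heading=115.8°, groundspeed=201.9 kt
Leg 5: heading=51.2°, groundspeed=183.6 kt
Leg 6: heading=259.6°, groundspeed=195.2 kt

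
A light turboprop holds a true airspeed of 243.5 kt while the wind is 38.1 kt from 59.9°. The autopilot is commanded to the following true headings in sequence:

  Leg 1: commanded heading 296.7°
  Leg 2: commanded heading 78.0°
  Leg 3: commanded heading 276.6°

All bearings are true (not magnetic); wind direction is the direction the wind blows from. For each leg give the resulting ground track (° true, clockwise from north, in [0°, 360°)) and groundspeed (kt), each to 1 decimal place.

Leg 1: heading 296.7°; drift -6.9° → track 289.8°, groundspeed 266.3 kt
Leg 2: heading 78.0°; drift +3.3° → track 81.3°, groundspeed 207.6 kt
Leg 3: heading 276.6°; drift -4.7° → track 271.9°, groundspeed 275.0 kt

Leg 1: track=289.8°, groundspeed=266.3 kt
Leg 2: track=81.3°, groundspeed=207.6 kt
Leg 3: track=271.9°, groundspeed=275.0 kt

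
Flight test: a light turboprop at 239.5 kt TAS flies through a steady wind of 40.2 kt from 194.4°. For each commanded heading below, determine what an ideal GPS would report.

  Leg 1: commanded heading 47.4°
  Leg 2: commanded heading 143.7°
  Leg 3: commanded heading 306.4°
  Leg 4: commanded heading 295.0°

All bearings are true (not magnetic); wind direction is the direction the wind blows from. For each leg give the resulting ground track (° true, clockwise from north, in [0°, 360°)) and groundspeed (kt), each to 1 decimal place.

Leg 1: track=42.8°, groundspeed=274.1 kt
Leg 2: track=135.4°, groundspeed=216.3 kt
Leg 3: track=314.7°, groundspeed=257.3 kt
Leg 4: track=304.1°, groundspeed=250.0 kt

Leg 1: heading 47.4°; drift -4.6° → track 42.8°, groundspeed 274.1 kt
Leg 2: heading 143.7°; drift -8.3° → track 135.4°, groundspeed 216.3 kt
Leg 3: heading 306.4°; drift +8.3° → track 314.7°, groundspeed 257.3 kt
Leg 4: heading 295.0°; drift +9.1° → track 304.1°, groundspeed 250.0 kt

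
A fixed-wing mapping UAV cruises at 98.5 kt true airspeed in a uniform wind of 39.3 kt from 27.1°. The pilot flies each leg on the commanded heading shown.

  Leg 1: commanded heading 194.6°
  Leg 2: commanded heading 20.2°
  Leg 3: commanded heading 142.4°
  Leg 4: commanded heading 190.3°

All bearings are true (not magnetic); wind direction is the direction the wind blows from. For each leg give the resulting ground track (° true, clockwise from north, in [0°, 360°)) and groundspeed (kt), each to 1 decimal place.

Leg 1: track=198.2°, groundspeed=137.1 kt
Leg 2: track=15.7°, groundspeed=59.7 kt
Leg 3: track=159.5°, groundspeed=120.6 kt
Leg 4: track=195.1°, groundspeed=136.6 kt

Leg 1: heading 194.6°; drift +3.6° → track 198.2°, groundspeed 137.1 kt
Leg 2: heading 20.2°; drift -4.5° → track 15.7°, groundspeed 59.7 kt
Leg 3: heading 142.4°; drift +17.1° → track 159.5°, groundspeed 120.6 kt
Leg 4: heading 190.3°; drift +4.8° → track 195.1°, groundspeed 136.6 kt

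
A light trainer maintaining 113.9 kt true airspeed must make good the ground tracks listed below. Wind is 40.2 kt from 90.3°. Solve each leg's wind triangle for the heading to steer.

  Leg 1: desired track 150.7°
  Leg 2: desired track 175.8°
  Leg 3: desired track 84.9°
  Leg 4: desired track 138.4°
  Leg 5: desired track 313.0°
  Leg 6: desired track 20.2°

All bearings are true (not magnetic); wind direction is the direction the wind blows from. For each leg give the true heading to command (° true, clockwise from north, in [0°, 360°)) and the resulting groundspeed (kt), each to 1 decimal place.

Leg 1: desired track 150.7°; wind correction -17.9° → command heading 132.8°, groundspeed 88.5 kt
Leg 2: desired track 175.8°; wind correction -20.6° → command heading 155.2°, groundspeed 103.5 kt
Leg 3: desired track 84.9°; wind correction +1.9° → command heading 86.8°, groundspeed 73.8 kt
Leg 4: desired track 138.4°; wind correction -15.2° → command heading 123.2°, groundspeed 83.1 kt
Leg 5: desired track 313.0°; wind correction +13.8° → command heading 326.8°, groundspeed 140.1 kt
Leg 6: desired track 20.2°; wind correction +19.4° → command heading 39.6°, groundspeed 93.8 kt

Leg 1: heading=132.8°, groundspeed=88.5 kt
Leg 2: heading=155.2°, groundspeed=103.5 kt
Leg 3: heading=86.8°, groundspeed=73.8 kt
Leg 4: heading=123.2°, groundspeed=83.1 kt
Leg 5: heading=326.8°, groundspeed=140.1 kt
Leg 6: heading=39.6°, groundspeed=93.8 kt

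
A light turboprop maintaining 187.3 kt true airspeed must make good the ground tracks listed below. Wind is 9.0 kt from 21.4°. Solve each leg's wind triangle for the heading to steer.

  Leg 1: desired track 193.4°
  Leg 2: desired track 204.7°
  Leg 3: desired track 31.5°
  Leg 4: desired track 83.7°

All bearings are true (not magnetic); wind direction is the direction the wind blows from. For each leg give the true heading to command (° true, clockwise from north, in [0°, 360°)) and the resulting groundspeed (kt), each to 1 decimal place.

Leg 1: heading=193.0°, groundspeed=196.2 kt
Leg 2: heading=204.9°, groundspeed=196.3 kt
Leg 3: heading=31.0°, groundspeed=178.4 kt
Leg 4: heading=81.3°, groundspeed=182.9 kt

Leg 1: desired track 193.4°; wind correction -0.4° → command heading 193.0°, groundspeed 196.2 kt
Leg 2: desired track 204.7°; wind correction +0.2° → command heading 204.9°, groundspeed 196.3 kt
Leg 3: desired track 31.5°; wind correction -0.5° → command heading 31.0°, groundspeed 178.4 kt
Leg 4: desired track 83.7°; wind correction -2.4° → command heading 81.3°, groundspeed 182.9 kt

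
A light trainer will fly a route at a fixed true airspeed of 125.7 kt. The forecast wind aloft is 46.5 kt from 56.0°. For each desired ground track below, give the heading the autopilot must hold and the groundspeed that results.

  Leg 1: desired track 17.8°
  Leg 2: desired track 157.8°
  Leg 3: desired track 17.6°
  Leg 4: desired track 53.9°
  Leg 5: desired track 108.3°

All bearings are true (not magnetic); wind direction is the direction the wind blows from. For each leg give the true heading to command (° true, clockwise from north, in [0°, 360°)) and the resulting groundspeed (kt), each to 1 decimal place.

Leg 1: heading=31.0°, groundspeed=85.8 kt
Leg 2: heading=136.6°, groundspeed=126.7 kt
Leg 3: heading=30.9°, groundspeed=85.9 kt
Leg 4: heading=54.7°, groundspeed=79.2 kt
Leg 5: heading=91.3°, groundspeed=91.8 kt

Leg 1: desired track 17.8°; wind correction +13.2° → command heading 31.0°, groundspeed 85.8 kt
Leg 2: desired track 157.8°; wind correction -21.2° → command heading 136.6°, groundspeed 126.7 kt
Leg 3: desired track 17.6°; wind correction +13.3° → command heading 30.9°, groundspeed 85.9 kt
Leg 4: desired track 53.9°; wind correction +0.8° → command heading 54.7°, groundspeed 79.2 kt
Leg 5: desired track 108.3°; wind correction -17.0° → command heading 91.3°, groundspeed 91.8 kt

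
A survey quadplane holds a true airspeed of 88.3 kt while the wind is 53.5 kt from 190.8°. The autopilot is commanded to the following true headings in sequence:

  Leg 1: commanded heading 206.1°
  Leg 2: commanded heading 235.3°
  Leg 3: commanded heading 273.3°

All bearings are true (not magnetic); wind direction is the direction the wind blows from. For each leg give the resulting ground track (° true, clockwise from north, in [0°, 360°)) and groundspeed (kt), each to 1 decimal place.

Leg 1: heading 206.1°; drift +21.0° → track 227.1°, groundspeed 39.3 kt
Leg 2: heading 235.3°; drift +36.8° → track 272.1°, groundspeed 62.6 kt
Leg 3: heading 273.3°; drift +33.1° → track 306.4°, groundspeed 97.1 kt

Leg 1: track=227.1°, groundspeed=39.3 kt
Leg 2: track=272.1°, groundspeed=62.6 kt
Leg 3: track=306.4°, groundspeed=97.1 kt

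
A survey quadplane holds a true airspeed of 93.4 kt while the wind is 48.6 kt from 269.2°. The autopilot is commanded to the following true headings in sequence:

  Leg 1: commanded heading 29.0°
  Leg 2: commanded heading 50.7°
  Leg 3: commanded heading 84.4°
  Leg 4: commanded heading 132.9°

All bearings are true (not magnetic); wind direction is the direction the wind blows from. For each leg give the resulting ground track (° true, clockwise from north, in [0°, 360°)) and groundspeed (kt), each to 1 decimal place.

Leg 1: track=48.7°, groundspeed=124.9 kt
Leg 2: track=63.7°, groundspeed=134.9 kt
Leg 3: track=86.0°, groundspeed=141.9 kt
Leg 4: track=118.3°, groundspeed=132.8 kt

Leg 1: heading 29.0°; drift +19.7° → track 48.7°, groundspeed 124.9 kt
Leg 2: heading 50.7°; drift +13.0° → track 63.7°, groundspeed 134.9 kt
Leg 3: heading 84.4°; drift +1.6° → track 86.0°, groundspeed 141.9 kt
Leg 4: heading 132.9°; drift -14.6° → track 118.3°, groundspeed 132.8 kt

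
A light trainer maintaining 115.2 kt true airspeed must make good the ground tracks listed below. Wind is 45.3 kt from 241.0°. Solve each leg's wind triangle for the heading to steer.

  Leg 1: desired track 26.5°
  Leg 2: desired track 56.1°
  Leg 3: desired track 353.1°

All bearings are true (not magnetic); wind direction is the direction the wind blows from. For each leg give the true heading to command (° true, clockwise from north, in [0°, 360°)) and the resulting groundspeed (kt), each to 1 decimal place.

Leg 1: heading=13.6°, groundspeed=149.6 kt
Leg 2: heading=54.2°, groundspeed=160.3 kt
Leg 3: heading=331.7°, groundspeed=124.3 kt

Leg 1: desired track 26.5°; wind correction -12.9° → command heading 13.6°, groundspeed 149.6 kt
Leg 2: desired track 56.1°; wind correction -1.9° → command heading 54.2°, groundspeed 160.3 kt
Leg 3: desired track 353.1°; wind correction -21.4° → command heading 331.7°, groundspeed 124.3 kt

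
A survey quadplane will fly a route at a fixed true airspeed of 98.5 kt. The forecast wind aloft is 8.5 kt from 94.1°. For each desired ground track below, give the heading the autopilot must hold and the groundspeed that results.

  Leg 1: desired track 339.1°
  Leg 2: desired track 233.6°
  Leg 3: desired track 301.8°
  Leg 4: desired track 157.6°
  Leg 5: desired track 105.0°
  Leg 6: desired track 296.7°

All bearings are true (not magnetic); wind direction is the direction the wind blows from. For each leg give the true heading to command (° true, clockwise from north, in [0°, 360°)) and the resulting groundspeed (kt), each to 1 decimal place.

Leg 1: heading=343.6°, groundspeed=101.8 kt
Leg 2: heading=230.4°, groundspeed=104.8 kt
Leg 3: heading=304.1°, groundspeed=105.9 kt
Leg 4: heading=153.2°, groundspeed=94.4 kt
Leg 5: heading=104.1°, groundspeed=90.1 kt
Leg 6: heading=298.6°, groundspeed=106.3 kt

Leg 1: desired track 339.1°; wind correction +4.5° → command heading 343.6°, groundspeed 101.8 kt
Leg 2: desired track 233.6°; wind correction -3.2° → command heading 230.4°, groundspeed 104.8 kt
Leg 3: desired track 301.8°; wind correction +2.3° → command heading 304.1°, groundspeed 105.9 kt
Leg 4: desired track 157.6°; wind correction -4.4° → command heading 153.2°, groundspeed 94.4 kt
Leg 5: desired track 105.0°; wind correction -0.9° → command heading 104.1°, groundspeed 90.1 kt
Leg 6: desired track 296.7°; wind correction +1.9° → command heading 298.6°, groundspeed 106.3 kt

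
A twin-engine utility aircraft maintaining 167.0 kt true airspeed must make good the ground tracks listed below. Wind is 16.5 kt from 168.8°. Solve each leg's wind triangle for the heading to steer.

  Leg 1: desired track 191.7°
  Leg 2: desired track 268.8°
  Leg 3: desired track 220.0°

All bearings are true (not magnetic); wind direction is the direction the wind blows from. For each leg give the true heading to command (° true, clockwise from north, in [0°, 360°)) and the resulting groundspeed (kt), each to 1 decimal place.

Leg 1: desired track 191.7°; wind correction -2.2° → command heading 189.5°, groundspeed 151.7 kt
Leg 2: desired track 268.8°; wind correction -5.6° → command heading 263.2°, groundspeed 169.1 kt
Leg 3: desired track 220.0°; wind correction -4.4° → command heading 215.6°, groundspeed 156.2 kt

Leg 1: heading=189.5°, groundspeed=151.7 kt
Leg 2: heading=263.2°, groundspeed=169.1 kt
Leg 3: heading=215.6°, groundspeed=156.2 kt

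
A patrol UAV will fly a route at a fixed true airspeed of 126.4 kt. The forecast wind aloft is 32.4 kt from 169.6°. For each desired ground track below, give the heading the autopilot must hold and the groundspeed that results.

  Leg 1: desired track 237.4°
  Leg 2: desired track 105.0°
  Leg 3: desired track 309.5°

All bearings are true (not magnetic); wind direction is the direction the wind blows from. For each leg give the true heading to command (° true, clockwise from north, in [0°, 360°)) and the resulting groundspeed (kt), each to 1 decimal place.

Leg 1: heading=223.7°, groundspeed=110.5 kt
Leg 2: heading=118.4°, groundspeed=109.1 kt
Leg 3: heading=300.0°, groundspeed=149.4 kt

Leg 1: desired track 237.4°; wind correction -13.7° → command heading 223.7°, groundspeed 110.5 kt
Leg 2: desired track 105.0°; wind correction +13.4° → command heading 118.4°, groundspeed 109.1 kt
Leg 3: desired track 309.5°; wind correction -9.5° → command heading 300.0°, groundspeed 149.4 kt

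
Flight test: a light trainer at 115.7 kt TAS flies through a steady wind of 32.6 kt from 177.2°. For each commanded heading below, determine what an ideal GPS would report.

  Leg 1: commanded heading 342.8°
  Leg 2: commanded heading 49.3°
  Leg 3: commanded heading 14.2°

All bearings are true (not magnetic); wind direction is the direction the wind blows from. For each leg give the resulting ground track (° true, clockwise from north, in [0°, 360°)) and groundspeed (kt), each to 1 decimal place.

Leg 1: heading 342.8°; drift +3.2° → track 346.0°, groundspeed 147.5 kt
Leg 2: heading 49.3°; drift -10.7° → track 38.6°, groundspeed 138.1 kt
Leg 3: heading 14.2°; drift -3.7° → track 10.5°, groundspeed 147.2 kt

Leg 1: track=346.0°, groundspeed=147.5 kt
Leg 2: track=38.6°, groundspeed=138.1 kt
Leg 3: track=10.5°, groundspeed=147.2 kt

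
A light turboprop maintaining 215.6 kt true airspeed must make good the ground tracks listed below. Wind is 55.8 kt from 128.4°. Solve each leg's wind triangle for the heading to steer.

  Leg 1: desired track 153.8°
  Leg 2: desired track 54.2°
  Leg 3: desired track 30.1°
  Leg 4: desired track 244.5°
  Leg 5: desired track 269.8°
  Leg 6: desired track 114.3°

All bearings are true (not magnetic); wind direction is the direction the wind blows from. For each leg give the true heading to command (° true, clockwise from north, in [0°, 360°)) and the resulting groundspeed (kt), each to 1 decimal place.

Leg 1: heading=147.4°, groundspeed=163.9 kt
Leg 2: heading=68.6°, groundspeed=193.6 kt
Leg 3: heading=44.9°, groundspeed=216.5 kt
Leg 4: heading=231.1°, groundspeed=234.2 kt
Leg 5: heading=260.5°, groundspeed=256.4 kt
Leg 6: heading=117.9°, groundspeed=161.1 kt

Leg 1: desired track 153.8°; wind correction -6.4° → command heading 147.4°, groundspeed 163.9 kt
Leg 2: desired track 54.2°; wind correction +14.4° → command heading 68.6°, groundspeed 193.6 kt
Leg 3: desired track 30.1°; wind correction +14.8° → command heading 44.9°, groundspeed 216.5 kt
Leg 4: desired track 244.5°; wind correction -13.4° → command heading 231.1°, groundspeed 234.2 kt
Leg 5: desired track 269.8°; wind correction -9.3° → command heading 260.5°, groundspeed 256.4 kt
Leg 6: desired track 114.3°; wind correction +3.6° → command heading 117.9°, groundspeed 161.1 kt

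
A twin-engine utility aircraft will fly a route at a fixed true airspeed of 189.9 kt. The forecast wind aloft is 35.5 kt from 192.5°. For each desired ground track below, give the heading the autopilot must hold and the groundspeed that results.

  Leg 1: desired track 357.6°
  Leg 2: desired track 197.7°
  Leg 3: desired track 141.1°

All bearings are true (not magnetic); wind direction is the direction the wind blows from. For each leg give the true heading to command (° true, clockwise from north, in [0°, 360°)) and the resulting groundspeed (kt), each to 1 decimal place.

Leg 1: heading=354.8°, groundspeed=224.0 kt
Leg 2: heading=196.7°, groundspeed=154.5 kt
Leg 3: heading=149.5°, groundspeed=165.7 kt

Leg 1: desired track 357.6°; wind correction -2.8° → command heading 354.8°, groundspeed 224.0 kt
Leg 2: desired track 197.7°; wind correction -1.0° → command heading 196.7°, groundspeed 154.5 kt
Leg 3: desired track 141.1°; wind correction +8.4° → command heading 149.5°, groundspeed 165.7 kt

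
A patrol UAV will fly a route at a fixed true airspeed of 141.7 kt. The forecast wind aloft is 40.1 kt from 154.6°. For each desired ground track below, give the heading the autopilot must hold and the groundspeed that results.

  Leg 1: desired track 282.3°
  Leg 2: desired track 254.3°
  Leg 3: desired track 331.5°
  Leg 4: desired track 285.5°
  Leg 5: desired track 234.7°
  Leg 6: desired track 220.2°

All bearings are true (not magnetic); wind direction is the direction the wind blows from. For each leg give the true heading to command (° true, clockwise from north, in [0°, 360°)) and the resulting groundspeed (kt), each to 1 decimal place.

Leg 1: heading=269.4°, groundspeed=162.6 kt
Leg 2: heading=238.1°, groundspeed=142.8 kt
Leg 3: heading=330.6°, groundspeed=181.7 kt
Leg 4: heading=273.1°, groundspeed=164.7 kt
Leg 5: heading=218.5°, groundspeed=129.2 kt
Leg 6: heading=205.3°, groundspeed=120.3 kt

Leg 1: desired track 282.3°; wind correction -12.9° → command heading 269.4°, groundspeed 162.6 kt
Leg 2: desired track 254.3°; wind correction -16.2° → command heading 238.1°, groundspeed 142.8 kt
Leg 3: desired track 331.5°; wind correction -0.9° → command heading 330.6°, groundspeed 181.7 kt
Leg 4: desired track 285.5°; wind correction -12.4° → command heading 273.1°, groundspeed 164.7 kt
Leg 5: desired track 234.7°; wind correction -16.2° → command heading 218.5°, groundspeed 129.2 kt
Leg 6: desired track 220.2°; wind correction -14.9° → command heading 205.3°, groundspeed 120.3 kt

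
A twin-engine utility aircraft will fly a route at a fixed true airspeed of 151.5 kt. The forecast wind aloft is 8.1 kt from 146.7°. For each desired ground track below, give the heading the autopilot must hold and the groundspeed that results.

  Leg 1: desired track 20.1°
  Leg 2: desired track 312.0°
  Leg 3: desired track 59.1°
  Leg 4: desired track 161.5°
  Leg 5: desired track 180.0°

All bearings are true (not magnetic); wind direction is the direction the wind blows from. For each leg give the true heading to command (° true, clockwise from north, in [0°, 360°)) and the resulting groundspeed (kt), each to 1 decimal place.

Leg 1: heading=22.6°, groundspeed=156.2 kt
Leg 2: heading=311.2°, groundspeed=159.3 kt
Leg 3: heading=62.2°, groundspeed=150.9 kt
Leg 4: heading=160.7°, groundspeed=143.7 kt
Leg 5: heading=178.3°, groundspeed=144.7 kt

Leg 1: desired track 20.1°; wind correction +2.5° → command heading 22.6°, groundspeed 156.2 kt
Leg 2: desired track 312.0°; wind correction -0.8° → command heading 311.2°, groundspeed 159.3 kt
Leg 3: desired track 59.1°; wind correction +3.1° → command heading 62.2°, groundspeed 150.9 kt
Leg 4: desired track 161.5°; wind correction -0.8° → command heading 160.7°, groundspeed 143.7 kt
Leg 5: desired track 180.0°; wind correction -1.7° → command heading 178.3°, groundspeed 144.7 kt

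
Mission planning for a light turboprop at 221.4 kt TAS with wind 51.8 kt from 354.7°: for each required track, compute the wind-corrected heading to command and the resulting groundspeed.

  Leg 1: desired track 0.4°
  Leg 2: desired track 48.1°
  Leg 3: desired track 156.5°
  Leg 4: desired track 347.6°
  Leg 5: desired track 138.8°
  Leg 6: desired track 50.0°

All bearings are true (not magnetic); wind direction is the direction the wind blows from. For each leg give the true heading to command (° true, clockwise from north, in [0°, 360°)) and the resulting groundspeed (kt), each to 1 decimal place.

Leg 1: desired track 0.4°; wind correction -1.3° → command heading 359.1°, groundspeed 169.8 kt
Leg 2: desired track 48.1°; wind correction -10.8° → command heading 37.3°, groundspeed 186.6 kt
Leg 3: desired track 156.5°; wind correction -4.2° → command heading 152.3°, groundspeed 270.0 kt
Leg 4: desired track 347.6°; wind correction +1.7° → command heading 349.3°, groundspeed 169.9 kt
Leg 5: desired track 138.8°; wind correction -7.9° → command heading 130.9°, groundspeed 261.3 kt
Leg 6: desired track 50.0°; wind correction -11.1° → command heading 38.9°, groundspeed 187.8 kt

Leg 1: heading=359.1°, groundspeed=169.8 kt
Leg 2: heading=37.3°, groundspeed=186.6 kt
Leg 3: heading=152.3°, groundspeed=270.0 kt
Leg 4: heading=349.3°, groundspeed=169.9 kt
Leg 5: heading=130.9°, groundspeed=261.3 kt
Leg 6: heading=38.9°, groundspeed=187.8 kt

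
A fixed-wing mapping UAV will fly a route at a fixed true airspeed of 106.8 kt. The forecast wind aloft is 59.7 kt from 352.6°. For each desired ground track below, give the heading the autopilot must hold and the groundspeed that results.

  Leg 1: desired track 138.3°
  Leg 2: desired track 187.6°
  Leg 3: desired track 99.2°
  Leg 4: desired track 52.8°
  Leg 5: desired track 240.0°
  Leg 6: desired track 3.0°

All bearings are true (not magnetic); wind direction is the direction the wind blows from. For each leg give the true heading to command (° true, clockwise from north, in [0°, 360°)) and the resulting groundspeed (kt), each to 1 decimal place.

Leg 1: heading=119.9°, groundspeed=150.7 kt
Leg 2: heading=195.9°, groundspeed=163.3 kt
Leg 3: heading=66.8°, groundspeed=107.2 kt
Leg 4: heading=23.8°, groundspeed=63.7 kt
Leg 5: heading=271.1°, groundspeed=114.4 kt
Leg 6: heading=357.2°, groundspeed=47.5 kt

Leg 1: desired track 138.3°; wind correction -18.4° → command heading 119.9°, groundspeed 150.7 kt
Leg 2: desired track 187.6°; wind correction +8.3° → command heading 195.9°, groundspeed 163.3 kt
Leg 3: desired track 99.2°; wind correction -32.4° → command heading 66.8°, groundspeed 107.2 kt
Leg 4: desired track 52.8°; wind correction -29.0° → command heading 23.8°, groundspeed 63.7 kt
Leg 5: desired track 240.0°; wind correction +31.1° → command heading 271.1°, groundspeed 114.4 kt
Leg 6: desired track 3.0°; wind correction -5.8° → command heading 357.2°, groundspeed 47.5 kt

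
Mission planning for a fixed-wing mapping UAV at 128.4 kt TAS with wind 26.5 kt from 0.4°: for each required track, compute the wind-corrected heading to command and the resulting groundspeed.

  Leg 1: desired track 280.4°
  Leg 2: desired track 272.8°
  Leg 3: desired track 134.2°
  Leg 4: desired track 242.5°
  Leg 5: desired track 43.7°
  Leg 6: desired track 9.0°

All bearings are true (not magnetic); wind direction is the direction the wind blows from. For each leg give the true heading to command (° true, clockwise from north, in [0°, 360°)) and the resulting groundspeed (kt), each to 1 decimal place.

Leg 1: heading=292.1°, groundspeed=121.1 kt
Leg 2: heading=284.7°, groundspeed=124.5 kt
Leg 3: heading=125.6°, groundspeed=145.3 kt
Leg 4: heading=253.0°, groundspeed=138.6 kt
Leg 5: heading=35.6°, groundspeed=107.8 kt
Leg 6: heading=7.2°, groundspeed=102.1 kt

Leg 1: desired track 280.4°; wind correction +11.7° → command heading 292.1°, groundspeed 121.1 kt
Leg 2: desired track 272.8°; wind correction +11.9° → command heading 284.7°, groundspeed 124.5 kt
Leg 3: desired track 134.2°; wind correction -8.6° → command heading 125.6°, groundspeed 145.3 kt
Leg 4: desired track 242.5°; wind correction +10.5° → command heading 253.0°, groundspeed 138.6 kt
Leg 5: desired track 43.7°; wind correction -8.1° → command heading 35.6°, groundspeed 107.8 kt
Leg 6: desired track 9.0°; wind correction -1.8° → command heading 7.2°, groundspeed 102.1 kt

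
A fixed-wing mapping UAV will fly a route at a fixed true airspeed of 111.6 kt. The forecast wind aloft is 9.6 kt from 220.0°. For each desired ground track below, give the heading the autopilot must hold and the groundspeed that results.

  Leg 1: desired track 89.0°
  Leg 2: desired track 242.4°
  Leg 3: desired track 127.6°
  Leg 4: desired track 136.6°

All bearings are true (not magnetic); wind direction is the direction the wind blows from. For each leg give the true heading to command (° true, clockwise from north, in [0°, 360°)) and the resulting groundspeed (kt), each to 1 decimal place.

Leg 1: desired track 89.0°; wind correction +3.7° → command heading 92.7°, groundspeed 117.7 kt
Leg 2: desired track 242.4°; wind correction -1.9° → command heading 240.5°, groundspeed 102.7 kt
Leg 3: desired track 127.6°; wind correction +4.9° → command heading 132.5°, groundspeed 111.6 kt
Leg 4: desired track 136.6°; wind correction +4.9° → command heading 141.5°, groundspeed 110.1 kt

Leg 1: heading=92.7°, groundspeed=117.7 kt
Leg 2: heading=240.5°, groundspeed=102.7 kt
Leg 3: heading=132.5°, groundspeed=111.6 kt
Leg 4: heading=141.5°, groundspeed=110.1 kt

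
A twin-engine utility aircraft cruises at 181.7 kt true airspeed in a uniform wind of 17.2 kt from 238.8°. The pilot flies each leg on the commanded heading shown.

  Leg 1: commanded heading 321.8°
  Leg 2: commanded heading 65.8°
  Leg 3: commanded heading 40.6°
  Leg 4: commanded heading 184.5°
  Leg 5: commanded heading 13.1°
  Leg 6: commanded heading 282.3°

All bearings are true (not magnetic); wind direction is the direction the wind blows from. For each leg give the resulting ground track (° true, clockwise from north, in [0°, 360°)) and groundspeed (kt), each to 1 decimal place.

Leg 1: track=327.2°, groundspeed=180.4 kt
Leg 2: track=65.2°, groundspeed=198.8 kt
Leg 3: track=42.2°, groundspeed=198.1 kt
Leg 4: track=179.8°, groundspeed=172.2 kt
Leg 5: track=16.7°, groundspeed=194.1 kt
Leg 6: track=286.3°, groundspeed=169.6 kt

Leg 1: heading 321.8°; drift +5.4° → track 327.2°, groundspeed 180.4 kt
Leg 2: heading 65.8°; drift -0.6° → track 65.2°, groundspeed 198.8 kt
Leg 3: heading 40.6°; drift +1.6° → track 42.2°, groundspeed 198.1 kt
Leg 4: heading 184.5°; drift -4.7° → track 179.8°, groundspeed 172.2 kt
Leg 5: heading 13.1°; drift +3.6° → track 16.7°, groundspeed 194.1 kt
Leg 6: heading 282.3°; drift +4.0° → track 286.3°, groundspeed 169.6 kt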